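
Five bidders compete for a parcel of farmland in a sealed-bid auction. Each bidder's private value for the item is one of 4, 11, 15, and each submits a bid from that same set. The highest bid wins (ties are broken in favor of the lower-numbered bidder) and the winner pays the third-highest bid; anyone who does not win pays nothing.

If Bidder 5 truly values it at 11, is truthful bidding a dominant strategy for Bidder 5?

No

Consider the case where Bidder 1 bids 4, Bidder 2 bids 4, Bidder 3 bids 4 and Bidder 4 bids 11.
Truthful bid 11: loses, pays 0, utility 0.
Bid 15 instead: wins, pays 4, utility 11 - 4 = 7.
Since 7 > 0, bidding 15 is strictly better here, so truthful bidding is not dominant.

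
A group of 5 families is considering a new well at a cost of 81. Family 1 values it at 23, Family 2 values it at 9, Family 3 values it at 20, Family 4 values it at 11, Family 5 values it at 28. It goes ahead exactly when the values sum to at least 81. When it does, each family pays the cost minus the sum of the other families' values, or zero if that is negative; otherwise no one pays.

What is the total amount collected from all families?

42

Total value 91 ≥ cost 81, so it is built.
Family 1: others sum to 68; max(0, 81 - 68) = 13.
Family 2: others sum to 82; max(0, 81 - 82) = 0.
Family 3: others sum to 71; max(0, 81 - 71) = 10.
Family 4: others sum to 80; max(0, 81 - 80) = 1.
Family 5: others sum to 63; max(0, 81 - 63) = 18.
Total collected = 13 + 0 + 10 + 1 + 18 = 42.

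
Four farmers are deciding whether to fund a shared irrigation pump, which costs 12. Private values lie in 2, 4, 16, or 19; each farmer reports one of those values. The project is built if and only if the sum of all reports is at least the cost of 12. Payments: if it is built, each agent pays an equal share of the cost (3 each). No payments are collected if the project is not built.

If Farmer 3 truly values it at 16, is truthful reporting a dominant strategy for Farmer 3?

Yes

Check each profile of the others' reports and compare truth against every alternative report.
Others report (2, 2, 2): truth gives 13, best alternative gives 13.
Others report (2, 2, 4): truth gives 13, best alternative gives 13.
Others report (2, 2, 16): truth gives 13, best alternative gives 13.
Others report (2, 2, 19): truth gives 13, best alternative gives 13.
Others report (2, 4, 2): truth gives 13, best alternative gives 13.
Others report (2, 4, 4): truth gives 13, best alternative gives 13.
(Remaining 58 profiles checked similarly; truth is weakly best in each.)
In every case the truthful report is at least as good as any alternative, so it is a dominant strategy.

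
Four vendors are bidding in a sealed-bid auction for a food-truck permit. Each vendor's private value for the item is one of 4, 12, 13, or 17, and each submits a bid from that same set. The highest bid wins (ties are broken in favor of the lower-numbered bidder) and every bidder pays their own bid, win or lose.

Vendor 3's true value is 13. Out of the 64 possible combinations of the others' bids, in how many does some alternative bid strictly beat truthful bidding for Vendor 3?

54

Others bid (4, 4, 4): truth gives 0; bid 12 gives 1 > 0. Violating.
Others bid (4, 4, 12): truth gives 0; bid 12 gives 1 > 0. Violating.
Others bid (4, 4, 17): truth gives -13; bid 4 gives -4 > -13. Violating.
Others bid (4, 12, 17): truth gives -13; bid 4 gives -4 > -13. Violating.
Others bid (4, 4, 13): truth gives 0; no alternative beats it.
Others bid (4, 12, 4): truth gives 0; no alternative beats it.
(Checking all 64 profiles: 54 have a profitable deviation, 10 do not.)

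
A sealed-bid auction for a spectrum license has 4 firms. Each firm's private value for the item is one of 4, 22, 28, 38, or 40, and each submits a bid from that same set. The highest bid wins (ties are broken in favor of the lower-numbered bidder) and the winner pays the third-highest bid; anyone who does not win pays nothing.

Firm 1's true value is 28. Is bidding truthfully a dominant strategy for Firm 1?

Consider the case where Firm 2 bids 4, Firm 3 bids 4 and Firm 4 bids 38.
Truthful bid 28: loses, pays 0, utility 0.
Bid 38 instead: wins, pays 4, utility 28 - 4 = 24.
Since 24 > 0, bidding 38 is strictly better here, so truthful bidding is not dominant.

No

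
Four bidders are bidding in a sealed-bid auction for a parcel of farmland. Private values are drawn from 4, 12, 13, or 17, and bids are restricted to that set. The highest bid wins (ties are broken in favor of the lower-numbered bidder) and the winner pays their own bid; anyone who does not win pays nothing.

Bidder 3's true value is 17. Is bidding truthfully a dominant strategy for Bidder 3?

No

Consider the case where Bidder 1 bids 4, Bidder 2 bids 4 and Bidder 4 bids 4.
Truthful bid 17: wins, pays 17, utility 17 - 17 = 0.
Bid 12 instead: wins, pays 12, utility 17 - 12 = 5.
Since 5 > 0, bidding 12 is strictly better here, so truthful bidding is not dominant.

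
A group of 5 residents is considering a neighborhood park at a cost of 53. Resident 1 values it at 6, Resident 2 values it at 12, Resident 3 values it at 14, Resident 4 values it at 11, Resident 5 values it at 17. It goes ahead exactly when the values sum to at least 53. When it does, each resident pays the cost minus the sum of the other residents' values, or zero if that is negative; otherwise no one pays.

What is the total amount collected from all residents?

26

Total value 60 ≥ cost 53, so it is built.
Resident 1: others sum to 54; max(0, 53 - 54) = 0.
Resident 2: others sum to 48; max(0, 53 - 48) = 5.
Resident 3: others sum to 46; max(0, 53 - 46) = 7.
Resident 4: others sum to 49; max(0, 53 - 49) = 4.
Resident 5: others sum to 43; max(0, 53 - 43) = 10.
Total collected = 0 + 5 + 7 + 4 + 10 = 26.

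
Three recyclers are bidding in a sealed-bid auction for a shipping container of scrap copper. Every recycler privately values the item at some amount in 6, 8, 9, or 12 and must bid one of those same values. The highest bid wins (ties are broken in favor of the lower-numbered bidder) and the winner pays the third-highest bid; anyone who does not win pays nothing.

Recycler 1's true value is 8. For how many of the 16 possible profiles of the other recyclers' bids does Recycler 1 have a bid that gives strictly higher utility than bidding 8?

Others bid (6, 9): truth gives 0; bid 9 gives 2 > 0. Violating.
Others bid (6, 12): truth gives 0; bid 12 gives 2 > 0. Violating.
Others bid (9, 6): truth gives 0; bid 9 gives 2 > 0. Violating.
Others bid (12, 6): truth gives 0; bid 12 gives 2 > 0. Violating.
Others bid (6, 6): truth gives 2; no alternative beats it.
Others bid (6, 8): truth gives 2; no alternative beats it.
(Checking all 16 profiles: 4 have a profitable deviation, 12 do not.)

4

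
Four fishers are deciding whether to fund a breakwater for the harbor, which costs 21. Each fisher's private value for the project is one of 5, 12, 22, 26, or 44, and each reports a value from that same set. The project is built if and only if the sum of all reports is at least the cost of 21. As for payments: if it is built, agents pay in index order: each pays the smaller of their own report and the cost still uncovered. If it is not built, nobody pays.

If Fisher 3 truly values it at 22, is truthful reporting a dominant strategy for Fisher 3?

Consider the case where Fisher 1 reports 5, Fisher 2 reports 5 and Fisher 4 reports 12.
Truthful report 22: project built, pays 11, utility 22 - 11 = 11.
Report 5 instead: project built, pays 5, utility 22 - 5 = 17.
Since 17 > 11, reporting 5 is strictly better here, so truthful reporting is not dominant.

No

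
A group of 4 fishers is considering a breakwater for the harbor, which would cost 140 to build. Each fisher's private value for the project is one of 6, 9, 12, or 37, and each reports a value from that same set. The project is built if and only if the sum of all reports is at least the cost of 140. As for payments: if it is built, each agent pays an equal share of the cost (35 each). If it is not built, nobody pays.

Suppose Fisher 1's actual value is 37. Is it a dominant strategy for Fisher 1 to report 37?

Yes

Check each profile of the others' reports and compare truth against every alternative report.
Others report (37, 37, 37): truth gives 2, best alternative gives 0.
Others report (6, 6, 6): truth gives 0, best alternative gives 0.
Others report (6, 6, 9): truth gives 0, best alternative gives 0.
Others report (6, 6, 12): truth gives 0, best alternative gives 0.
Others report (6, 6, 37): truth gives 0, best alternative gives 0.
Others report (6, 9, 6): truth gives 0, best alternative gives 0.
(Remaining 58 profiles checked similarly; truth is weakly best in each.)
In every case the truthful report is at least as good as any alternative, so it is a dominant strategy.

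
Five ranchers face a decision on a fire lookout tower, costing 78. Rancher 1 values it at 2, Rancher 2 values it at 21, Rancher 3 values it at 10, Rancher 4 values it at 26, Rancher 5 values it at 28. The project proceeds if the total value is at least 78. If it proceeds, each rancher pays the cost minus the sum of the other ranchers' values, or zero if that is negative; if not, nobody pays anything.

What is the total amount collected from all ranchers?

Total value 87 ≥ cost 78, so it is built.
Rancher 1: others sum to 85; max(0, 78 - 85) = 0.
Rancher 2: others sum to 66; max(0, 78 - 66) = 12.
Rancher 3: others sum to 77; max(0, 78 - 77) = 1.
Rancher 4: others sum to 61; max(0, 78 - 61) = 17.
Rancher 5: others sum to 59; max(0, 78 - 59) = 19.
Total collected = 0 + 12 + 1 + 17 + 19 = 49.

49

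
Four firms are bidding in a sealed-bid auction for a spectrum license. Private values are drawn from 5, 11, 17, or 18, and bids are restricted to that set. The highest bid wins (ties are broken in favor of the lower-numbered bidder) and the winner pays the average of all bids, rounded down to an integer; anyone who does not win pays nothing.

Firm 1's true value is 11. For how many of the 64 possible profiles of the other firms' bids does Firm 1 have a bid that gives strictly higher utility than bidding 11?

Others bid (5, 5, 5): truth gives 5; bid 5 gives 6 > 5. Violating.
Others bid (5, 5, 11): truth gives 3; no alternative beats it.
Others bid (5, 5, 17): truth gives 0; no alternative beats it.
(Checking all 64 profiles: 1 has a profitable deviation, 63 do not.)

1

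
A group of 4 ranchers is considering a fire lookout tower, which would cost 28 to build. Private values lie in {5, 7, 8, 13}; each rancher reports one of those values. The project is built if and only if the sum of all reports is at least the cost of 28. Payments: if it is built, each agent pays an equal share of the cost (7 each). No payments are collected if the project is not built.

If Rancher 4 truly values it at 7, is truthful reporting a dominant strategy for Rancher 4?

Yes

Check each profile of the others' reports and compare truth against every alternative report.
Others report (5, 5, 5): truth gives 0, best alternative gives 0.
Others report (5, 5, 7): truth gives 0, best alternative gives 0.
Others report (5, 5, 8): truth gives 0, best alternative gives 0.
Others report (5, 5, 13): truth gives 0, best alternative gives 0.
Others report (5, 7, 5): truth gives 0, best alternative gives 0.
Others report (5, 7, 7): truth gives 0, best alternative gives 0.
(Remaining 58 profiles checked similarly; truth is weakly best in each.)
In every case the truthful report is at least as good as any alternative, so it is a dominant strategy.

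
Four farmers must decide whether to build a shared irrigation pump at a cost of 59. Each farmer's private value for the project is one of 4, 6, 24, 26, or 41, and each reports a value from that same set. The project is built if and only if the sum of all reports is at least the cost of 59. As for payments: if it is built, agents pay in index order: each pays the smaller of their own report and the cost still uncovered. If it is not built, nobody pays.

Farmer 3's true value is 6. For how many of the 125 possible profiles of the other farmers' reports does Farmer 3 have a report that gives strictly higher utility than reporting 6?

Others report (4, 24, 41): truth gives 0; report 4 gives 2 > 0. Violating.
Others report (4, 26, 26): truth gives 0; report 4 gives 2 > 0. Violating.
Others report (4, 26, 41): truth gives 0; report 4 gives 2 > 0. Violating.
Others report (4, 41, 24): truth gives 0; report 4 gives 2 > 0. Violating.
Others report (4, 4, 4): truth gives 0; no alternative beats it.
Others report (4, 4, 6): truth gives 0; no alternative beats it.
(Checking all 125 profiles: 44 have a profitable deviation, 81 do not.)

44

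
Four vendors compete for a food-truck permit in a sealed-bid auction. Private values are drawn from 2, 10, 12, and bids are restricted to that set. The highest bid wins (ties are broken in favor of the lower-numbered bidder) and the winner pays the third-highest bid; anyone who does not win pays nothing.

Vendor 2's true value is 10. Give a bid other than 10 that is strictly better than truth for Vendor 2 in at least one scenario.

Suppose Vendor 1 bids 2, Vendor 3 bids 2 and Vendor 4 bids 12.
Bid 10: loses, pays 0, utility 0.
Bid 12: wins, pays 2, utility 10 - 2 = 8.
So bidding 12 beats truth here (8 > 0).

12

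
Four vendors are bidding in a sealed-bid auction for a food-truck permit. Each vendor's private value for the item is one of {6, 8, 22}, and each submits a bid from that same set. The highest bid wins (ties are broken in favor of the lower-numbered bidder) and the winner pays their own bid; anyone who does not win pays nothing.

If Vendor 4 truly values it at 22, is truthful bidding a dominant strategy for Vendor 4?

No

Consider the case where Vendor 1 bids 6, Vendor 2 bids 6 and Vendor 3 bids 6.
Truthful bid 22: wins, pays 22, utility 22 - 22 = 0.
Bid 8 instead: wins, pays 8, utility 22 - 8 = 14.
Since 14 > 0, bidding 8 is strictly better here, so truthful bidding is not dominant.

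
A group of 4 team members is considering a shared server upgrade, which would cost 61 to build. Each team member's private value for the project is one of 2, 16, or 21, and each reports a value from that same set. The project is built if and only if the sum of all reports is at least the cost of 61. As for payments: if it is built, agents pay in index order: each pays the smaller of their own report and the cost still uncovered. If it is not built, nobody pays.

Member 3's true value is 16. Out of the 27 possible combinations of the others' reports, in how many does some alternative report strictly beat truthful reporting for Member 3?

1

Others report (21, 21, 21): truth gives 0; report 2 gives 14 > 0. Violating.
Others report (2, 2, 2): truth gives 0; no alternative beats it.
Others report (2, 2, 16): truth gives 0; no alternative beats it.
(Checking all 27 profiles: 1 has a profitable deviation, 26 do not.)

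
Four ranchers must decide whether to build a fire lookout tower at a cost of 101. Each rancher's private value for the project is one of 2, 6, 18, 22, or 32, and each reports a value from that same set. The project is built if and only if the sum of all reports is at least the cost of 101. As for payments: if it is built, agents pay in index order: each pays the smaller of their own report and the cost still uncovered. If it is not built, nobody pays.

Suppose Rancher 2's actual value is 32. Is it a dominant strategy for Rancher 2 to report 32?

No

Consider the case where Rancher 1 reports 18, Rancher 3 reports 32 and Rancher 4 reports 32.
Truthful report 32: project built, pays 32, utility 32 - 32 = 0.
Report 22 instead: project built, pays 22, utility 32 - 22 = 10.
Since 10 > 0, reporting 22 is strictly better here, so truthful reporting is not dominant.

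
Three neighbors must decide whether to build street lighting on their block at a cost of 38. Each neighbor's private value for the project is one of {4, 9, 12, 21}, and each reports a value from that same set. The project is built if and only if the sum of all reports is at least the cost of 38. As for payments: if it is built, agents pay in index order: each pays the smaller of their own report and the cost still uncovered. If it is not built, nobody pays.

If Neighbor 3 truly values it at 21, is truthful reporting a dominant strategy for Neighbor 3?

Check each profile of the others' reports and compare truth against every alternative report.
Others report (4, 21): truth gives 8, best alternative gives 0.
Others report (21, 4): truth gives 8, best alternative gives 0.
Others report (12, 12): truth gives 7, best alternative gives 0.
Others report (9, 12): truth gives 4, best alternative gives 0.
Others report (12, 9): truth gives 4, best alternative gives 0.
Others report (9, 9): truth gives 1, best alternative gives 0.
(Remaining 10 profiles checked similarly; truth is weakly best in each.)
In every case the truthful report is at least as good as any alternative, so it is a dominant strategy.

Yes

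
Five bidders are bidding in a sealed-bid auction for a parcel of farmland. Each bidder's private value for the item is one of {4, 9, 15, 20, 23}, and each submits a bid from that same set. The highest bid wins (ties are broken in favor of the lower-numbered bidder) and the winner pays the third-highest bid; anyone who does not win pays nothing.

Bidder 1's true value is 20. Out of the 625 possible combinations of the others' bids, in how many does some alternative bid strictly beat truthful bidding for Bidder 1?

108

Others bid (4, 4, 4, 23): truth gives 0; bid 23 gives 16 > 0. Violating.
Others bid (4, 4, 9, 23): truth gives 0; bid 23 gives 11 > 0. Violating.
Others bid (4, 4, 15, 23): truth gives 0; bid 23 gives 5 > 0. Violating.
Others bid (4, 4, 23, 4): truth gives 0; bid 23 gives 16 > 0. Violating.
Others bid (4, 4, 4, 4): truth gives 16; no alternative beats it.
Others bid (4, 4, 4, 9): truth gives 16; no alternative beats it.
(Checking all 625 profiles: 108 have a profitable deviation, 517 do not.)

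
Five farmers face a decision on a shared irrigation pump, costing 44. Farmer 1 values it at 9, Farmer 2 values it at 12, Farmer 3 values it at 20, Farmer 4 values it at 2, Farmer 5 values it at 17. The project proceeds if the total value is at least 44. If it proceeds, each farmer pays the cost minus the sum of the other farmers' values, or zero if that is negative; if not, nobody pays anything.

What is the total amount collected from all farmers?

Total value 60 ≥ cost 44, so it is built.
Farmer 1: others sum to 51; max(0, 44 - 51) = 0.
Farmer 2: others sum to 48; max(0, 44 - 48) = 0.
Farmer 3: others sum to 40; max(0, 44 - 40) = 4.
Farmer 4: others sum to 58; max(0, 44 - 58) = 0.
Farmer 5: others sum to 43; max(0, 44 - 43) = 1.
Total collected = 0 + 0 + 4 + 0 + 1 = 5.

5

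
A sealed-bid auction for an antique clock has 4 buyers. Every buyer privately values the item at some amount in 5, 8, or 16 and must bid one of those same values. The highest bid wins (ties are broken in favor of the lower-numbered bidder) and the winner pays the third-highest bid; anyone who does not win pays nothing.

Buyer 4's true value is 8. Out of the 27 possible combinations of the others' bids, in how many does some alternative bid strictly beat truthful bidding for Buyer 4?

Others bid (5, 5, 8): truth gives 0; bid 16 gives 3 > 0. Violating.
Others bid (5, 8, 5): truth gives 0; bid 16 gives 3 > 0. Violating.
Others bid (8, 5, 5): truth gives 0; bid 16 gives 3 > 0. Violating.
Others bid (5, 5, 5): truth gives 3; no alternative beats it.
Others bid (5, 5, 16): truth gives 0; no alternative beats it.
(Checking all 27 profiles: 3 have a profitable deviation, 24 do not.)

3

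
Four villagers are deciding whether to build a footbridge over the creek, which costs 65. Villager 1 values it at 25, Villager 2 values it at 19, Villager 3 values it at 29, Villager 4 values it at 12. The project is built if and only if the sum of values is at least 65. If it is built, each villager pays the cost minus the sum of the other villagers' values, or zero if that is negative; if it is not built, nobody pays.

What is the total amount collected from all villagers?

14

Total value 85 ≥ cost 65, so it is built.
Villager 1: others sum to 60; max(0, 65 - 60) = 5.
Villager 2: others sum to 66; max(0, 65 - 66) = 0.
Villager 3: others sum to 56; max(0, 65 - 56) = 9.
Villager 4: others sum to 73; max(0, 65 - 73) = 0.
Total collected = 5 + 0 + 9 + 0 = 14.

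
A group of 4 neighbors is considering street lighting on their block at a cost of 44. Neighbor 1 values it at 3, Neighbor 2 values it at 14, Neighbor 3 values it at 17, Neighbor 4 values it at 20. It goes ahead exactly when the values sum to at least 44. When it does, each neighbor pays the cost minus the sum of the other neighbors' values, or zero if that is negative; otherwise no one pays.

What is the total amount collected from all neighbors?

Total value 54 ≥ cost 44, so it is built.
Neighbor 1: others sum to 51; max(0, 44 - 51) = 0.
Neighbor 2: others sum to 40; max(0, 44 - 40) = 4.
Neighbor 3: others sum to 37; max(0, 44 - 37) = 7.
Neighbor 4: others sum to 34; max(0, 44 - 34) = 10.
Total collected = 0 + 4 + 7 + 10 = 21.

21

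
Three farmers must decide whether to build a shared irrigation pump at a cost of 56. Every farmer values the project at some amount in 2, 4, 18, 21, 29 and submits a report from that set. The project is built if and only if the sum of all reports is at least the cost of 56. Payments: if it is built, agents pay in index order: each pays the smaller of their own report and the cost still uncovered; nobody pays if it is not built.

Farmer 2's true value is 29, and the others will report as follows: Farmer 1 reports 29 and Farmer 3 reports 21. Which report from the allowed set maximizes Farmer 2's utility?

Report 2: project not built, utility 0.
Report 4: project not built, utility 0.
Report 18: project built, pays 18, utility 29 - 18 = 11.
Report 21: project built, pays 21, utility 29 - 21 = 8.
Report 29: project built, pays 27, utility 29 - 27 = 2.
The best choice is 18 with utility 11.

18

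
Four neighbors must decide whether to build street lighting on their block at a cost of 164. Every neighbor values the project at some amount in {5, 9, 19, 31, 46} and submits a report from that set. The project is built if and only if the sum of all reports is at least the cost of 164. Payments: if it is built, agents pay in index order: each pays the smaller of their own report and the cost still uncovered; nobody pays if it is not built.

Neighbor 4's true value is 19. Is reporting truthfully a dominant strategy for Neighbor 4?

Yes

Check each profile of the others' reports and compare truth against every alternative report.
Others report (5, 5, 5): truth gives 0, best alternative gives 0.
Others report (5, 5, 9): truth gives 0, best alternative gives 0.
Others report (5, 5, 19): truth gives 0, best alternative gives 0.
Others report (5, 5, 31): truth gives 0, best alternative gives 0.
Others report (5, 5, 46): truth gives 0, best alternative gives 0.
Others report (5, 9, 5): truth gives 0, best alternative gives 0.
(Remaining 119 profiles checked similarly; truth is weakly best in each.)
In every case the truthful report is at least as good as any alternative, so it is a dominant strategy.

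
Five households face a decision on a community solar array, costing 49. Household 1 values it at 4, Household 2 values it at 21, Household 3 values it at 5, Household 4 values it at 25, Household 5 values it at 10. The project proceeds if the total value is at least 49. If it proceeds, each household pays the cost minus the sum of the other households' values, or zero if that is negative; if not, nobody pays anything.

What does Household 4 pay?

9

Total value 65 ≥ cost 49, so the project is built.
The other households' values sum to 40.
Cost minus that sum is 49 - 40 = 9.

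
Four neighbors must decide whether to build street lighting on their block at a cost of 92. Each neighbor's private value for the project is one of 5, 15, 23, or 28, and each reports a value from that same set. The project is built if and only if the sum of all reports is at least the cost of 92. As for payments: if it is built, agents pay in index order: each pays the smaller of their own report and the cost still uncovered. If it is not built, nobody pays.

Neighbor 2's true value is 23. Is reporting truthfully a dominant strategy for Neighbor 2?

Consider the case where Neighbor 1 reports 23, Neighbor 3 reports 28 and Neighbor 4 reports 28.
Truthful report 23: project built, pays 23, utility 23 - 23 = 0.
Report 15 instead: project built, pays 15, utility 23 - 15 = 8.
Since 8 > 0, reporting 15 is strictly better here, so truthful reporting is not dominant.

No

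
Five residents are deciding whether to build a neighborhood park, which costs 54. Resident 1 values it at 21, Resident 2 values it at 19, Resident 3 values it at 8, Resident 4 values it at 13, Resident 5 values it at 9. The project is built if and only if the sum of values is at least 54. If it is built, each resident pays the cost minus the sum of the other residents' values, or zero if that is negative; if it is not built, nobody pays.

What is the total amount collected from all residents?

8

Total value 70 ≥ cost 54, so it is built.
Resident 1: others sum to 49; max(0, 54 - 49) = 5.
Resident 2: others sum to 51; max(0, 54 - 51) = 3.
Resident 3: others sum to 62; max(0, 54 - 62) = 0.
Resident 4: others sum to 57; max(0, 54 - 57) = 0.
Resident 5: others sum to 61; max(0, 54 - 61) = 0.
Total collected = 5 + 3 + 0 + 0 + 0 = 8.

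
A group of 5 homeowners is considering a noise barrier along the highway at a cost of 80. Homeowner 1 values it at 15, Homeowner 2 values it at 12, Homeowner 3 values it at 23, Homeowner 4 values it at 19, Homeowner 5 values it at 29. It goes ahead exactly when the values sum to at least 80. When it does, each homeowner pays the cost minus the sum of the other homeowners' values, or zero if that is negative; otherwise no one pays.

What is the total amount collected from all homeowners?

17

Total value 98 ≥ cost 80, so it is built.
Homeowner 1: others sum to 83; max(0, 80 - 83) = 0.
Homeowner 2: others sum to 86; max(0, 80 - 86) = 0.
Homeowner 3: others sum to 75; max(0, 80 - 75) = 5.
Homeowner 4: others sum to 79; max(0, 80 - 79) = 1.
Homeowner 5: others sum to 69; max(0, 80 - 69) = 11.
Total collected = 0 + 0 + 5 + 1 + 11 = 17.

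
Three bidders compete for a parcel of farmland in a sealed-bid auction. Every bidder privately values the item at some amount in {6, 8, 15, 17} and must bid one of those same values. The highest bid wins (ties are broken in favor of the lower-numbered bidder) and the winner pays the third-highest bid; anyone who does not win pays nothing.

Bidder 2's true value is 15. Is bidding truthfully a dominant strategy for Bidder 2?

No

Consider the case where Bidder 1 bids 6 and Bidder 3 bids 17.
Truthful bid 15: loses, pays 0, utility 0.
Bid 17 instead: wins, pays 6, utility 15 - 6 = 9.
Since 9 > 0, bidding 17 is strictly better here, so truthful bidding is not dominant.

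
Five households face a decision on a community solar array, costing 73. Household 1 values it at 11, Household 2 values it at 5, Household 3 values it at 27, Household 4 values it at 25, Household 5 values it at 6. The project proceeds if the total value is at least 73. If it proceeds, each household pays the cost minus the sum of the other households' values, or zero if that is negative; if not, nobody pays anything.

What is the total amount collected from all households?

69

Total value 74 ≥ cost 73, so it is built.
Household 1: others sum to 63; max(0, 73 - 63) = 10.
Household 2: others sum to 69; max(0, 73 - 69) = 4.
Household 3: others sum to 47; max(0, 73 - 47) = 26.
Household 4: others sum to 49; max(0, 73 - 49) = 24.
Household 5: others sum to 68; max(0, 73 - 68) = 5.
Total collected = 10 + 4 + 26 + 24 + 5 = 69.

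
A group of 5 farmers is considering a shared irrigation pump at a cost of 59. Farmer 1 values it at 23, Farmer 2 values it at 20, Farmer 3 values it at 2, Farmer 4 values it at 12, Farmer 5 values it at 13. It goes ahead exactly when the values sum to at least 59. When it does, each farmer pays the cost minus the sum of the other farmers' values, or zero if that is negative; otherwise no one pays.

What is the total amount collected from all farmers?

Total value 70 ≥ cost 59, so it is built.
Farmer 1: others sum to 47; max(0, 59 - 47) = 12.
Farmer 2: others sum to 50; max(0, 59 - 50) = 9.
Farmer 3: others sum to 68; max(0, 59 - 68) = 0.
Farmer 4: others sum to 58; max(0, 59 - 58) = 1.
Farmer 5: others sum to 57; max(0, 59 - 57) = 2.
Total collected = 12 + 9 + 0 + 1 + 2 = 24.

24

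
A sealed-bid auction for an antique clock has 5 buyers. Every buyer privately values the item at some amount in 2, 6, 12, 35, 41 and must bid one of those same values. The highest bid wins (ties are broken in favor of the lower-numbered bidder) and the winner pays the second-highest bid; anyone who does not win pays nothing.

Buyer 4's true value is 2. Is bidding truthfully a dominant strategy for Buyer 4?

Yes

Check each profile of the others' bids and compare truth against every alternative bid.
Others bid (2, 2, 2, 6): truth gives 0, best alternative gives -4.
Others bid (2, 2, 2, 2): truth gives 0, best alternative gives 0.
Others bid (2, 2, 2, 12): truth gives 0, best alternative gives 0.
Others bid (2, 2, 2, 35): truth gives 0, best alternative gives 0.
Others bid (2, 2, 2, 41): truth gives 0, best alternative gives 0.
Others bid (2, 2, 6, 2): truth gives 0, best alternative gives 0.
(Remaining 619 profiles checked similarly; truth is weakly best in each.)
In every case the truthful bid is at least as good as any alternative, so it is a dominant strategy.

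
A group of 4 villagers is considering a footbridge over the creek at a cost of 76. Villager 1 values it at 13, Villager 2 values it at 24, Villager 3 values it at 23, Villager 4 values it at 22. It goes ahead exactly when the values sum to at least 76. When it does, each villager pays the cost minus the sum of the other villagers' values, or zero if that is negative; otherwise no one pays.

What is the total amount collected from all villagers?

58

Total value 82 ≥ cost 76, so it is built.
Villager 1: others sum to 69; max(0, 76 - 69) = 7.
Villager 2: others sum to 58; max(0, 76 - 58) = 18.
Villager 3: others sum to 59; max(0, 76 - 59) = 17.
Villager 4: others sum to 60; max(0, 76 - 60) = 16.
Total collected = 7 + 18 + 17 + 16 = 58.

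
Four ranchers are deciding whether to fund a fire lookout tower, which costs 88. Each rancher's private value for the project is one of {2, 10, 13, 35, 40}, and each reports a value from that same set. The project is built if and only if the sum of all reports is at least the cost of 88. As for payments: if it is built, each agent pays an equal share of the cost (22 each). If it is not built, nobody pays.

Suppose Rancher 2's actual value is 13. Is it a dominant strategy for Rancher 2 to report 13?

No

Consider the case where Rancher 1 reports 2, Rancher 3 reports 35 and Rancher 4 reports 40.
Truthful report 13: project built, pays 22, utility 13 - 22 = -9.
Report 2 instead: project not built, utility 0.
Since 0 > -9, reporting 2 is strictly better here, so truthful reporting is not dominant.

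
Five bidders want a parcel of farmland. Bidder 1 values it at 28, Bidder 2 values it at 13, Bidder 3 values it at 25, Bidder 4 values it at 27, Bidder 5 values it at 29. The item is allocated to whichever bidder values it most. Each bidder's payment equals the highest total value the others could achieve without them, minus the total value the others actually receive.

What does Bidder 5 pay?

28

Bidder 5 has the highest value and receives the item.
Without Bidder 5, the item would go to the next-highest value, 28, so the others could achieve 28.
With Bidder 5 present and winning, the others receive nothing, so their total is 0.
Payment = 28 - 0 = 28.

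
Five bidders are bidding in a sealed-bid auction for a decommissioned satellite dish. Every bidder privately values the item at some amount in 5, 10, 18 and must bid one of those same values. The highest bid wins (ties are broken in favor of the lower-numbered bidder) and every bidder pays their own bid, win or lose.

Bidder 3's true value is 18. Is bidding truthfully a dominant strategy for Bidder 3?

No

Consider the case where Bidder 1 bids 5, Bidder 2 bids 5, Bidder 4 bids 5 and Bidder 5 bids 5.
Truthful bid 18: wins, pays 18, utility 18 - 18 = 0.
Bid 10 instead: wins, pays 10, utility 18 - 10 = 8.
Since 8 > 0, bidding 10 is strictly better here, so truthful bidding is not dominant.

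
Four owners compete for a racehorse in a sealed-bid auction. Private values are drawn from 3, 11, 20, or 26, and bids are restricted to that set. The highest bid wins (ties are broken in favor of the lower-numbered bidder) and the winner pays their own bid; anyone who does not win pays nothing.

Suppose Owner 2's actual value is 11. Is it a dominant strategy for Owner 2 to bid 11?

Yes

Check each profile of the others' bids and compare truth against every alternative bid.
Others bid (3, 3, 3): truth gives 0, best alternative gives 0.
Others bid (3, 3, 11): truth gives 0, best alternative gives 0.
Others bid (3, 3, 20): truth gives 0, best alternative gives 0.
Others bid (3, 3, 26): truth gives 0, best alternative gives 0.
Others bid (3, 11, 3): truth gives 0, best alternative gives 0.
Others bid (3, 11, 11): truth gives 0, best alternative gives 0.
(Remaining 58 profiles checked similarly; truth is weakly best in each.)
In every case the truthful bid is at least as good as any alternative, so it is a dominant strategy.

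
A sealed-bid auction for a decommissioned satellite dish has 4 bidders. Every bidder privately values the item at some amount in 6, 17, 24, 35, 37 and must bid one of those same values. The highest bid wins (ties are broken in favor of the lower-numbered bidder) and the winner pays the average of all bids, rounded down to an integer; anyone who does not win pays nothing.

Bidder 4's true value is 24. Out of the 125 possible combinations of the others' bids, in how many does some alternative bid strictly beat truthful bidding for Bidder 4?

25

Others bid (6, 6, 6): truth gives 14; bid 17 gives 16 > 14. Violating.
Others bid (6, 6, 24): truth gives 0; bid 35 gives 7 > 0. Violating.
Others bid (6, 6, 35): truth gives 0; bid 37 gives 3 > 0. Violating.
Others bid (6, 17, 24): truth gives 0; bid 35 gives 4 > 0. Violating.
Others bid (6, 6, 17): truth gives 11; no alternative beats it.
Others bid (6, 6, 37): truth gives 0; no alternative beats it.
(Checking all 125 profiles: 25 have a profitable deviation, 100 do not.)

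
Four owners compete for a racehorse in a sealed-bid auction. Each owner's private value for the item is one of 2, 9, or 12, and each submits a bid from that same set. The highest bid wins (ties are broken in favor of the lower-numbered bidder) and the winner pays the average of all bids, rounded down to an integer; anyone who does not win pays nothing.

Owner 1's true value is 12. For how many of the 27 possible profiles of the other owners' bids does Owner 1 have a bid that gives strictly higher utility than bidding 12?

7

Others bid (2, 2, 2): truth gives 8; bid 2 gives 10 > 8. Violating.
Others bid (2, 2, 9): truth gives 6; bid 9 gives 7 > 6. Violating.
Others bid (2, 9, 2): truth gives 6; bid 9 gives 7 > 6. Violating.
Others bid (2, 9, 9): truth gives 4; bid 9 gives 5 > 4. Violating.
Others bid (2, 2, 12): truth gives 5; no alternative beats it.
Others bid (2, 9, 12): truth gives 4; no alternative beats it.
(Checking all 27 profiles: 7 have a profitable deviation, 20 do not.)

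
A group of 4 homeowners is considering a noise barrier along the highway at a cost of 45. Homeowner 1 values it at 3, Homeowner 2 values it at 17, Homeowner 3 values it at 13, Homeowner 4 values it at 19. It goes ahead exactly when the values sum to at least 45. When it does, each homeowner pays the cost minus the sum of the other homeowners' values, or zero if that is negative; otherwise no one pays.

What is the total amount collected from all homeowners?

Total value 52 ≥ cost 45, so it is built.
Homeowner 1: others sum to 49; max(0, 45 - 49) = 0.
Homeowner 2: others sum to 35; max(0, 45 - 35) = 10.
Homeowner 3: others sum to 39; max(0, 45 - 39) = 6.
Homeowner 4: others sum to 33; max(0, 45 - 33) = 12.
Total collected = 0 + 10 + 6 + 12 = 28.

28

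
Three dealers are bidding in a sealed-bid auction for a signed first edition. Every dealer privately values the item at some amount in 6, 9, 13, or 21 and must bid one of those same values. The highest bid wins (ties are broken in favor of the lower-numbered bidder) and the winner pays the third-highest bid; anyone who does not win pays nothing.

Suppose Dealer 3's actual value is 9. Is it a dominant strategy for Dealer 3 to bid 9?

No

Consider the case where Dealer 1 bids 6 and Dealer 2 bids 9.
Truthful bid 9: loses, pays 0, utility 0.
Bid 13 instead: wins, pays 6, utility 9 - 6 = 3.
Since 3 > 0, bidding 13 is strictly better here, so truthful bidding is not dominant.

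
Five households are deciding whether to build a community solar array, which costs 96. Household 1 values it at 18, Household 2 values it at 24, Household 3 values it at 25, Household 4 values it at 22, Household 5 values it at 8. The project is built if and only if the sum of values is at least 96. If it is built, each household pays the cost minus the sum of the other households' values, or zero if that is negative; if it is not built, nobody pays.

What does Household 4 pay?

21

Total value 97 ≥ cost 96, so the project is built.
The other households' values sum to 75.
Cost minus that sum is 96 - 75 = 21.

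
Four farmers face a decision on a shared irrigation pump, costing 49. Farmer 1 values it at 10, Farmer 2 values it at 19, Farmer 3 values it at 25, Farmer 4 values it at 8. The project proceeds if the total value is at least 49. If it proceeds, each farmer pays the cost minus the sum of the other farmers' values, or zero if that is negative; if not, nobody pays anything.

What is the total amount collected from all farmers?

Total value 62 ≥ cost 49, so it is built.
Farmer 1: others sum to 52; max(0, 49 - 52) = 0.
Farmer 2: others sum to 43; max(0, 49 - 43) = 6.
Farmer 3: others sum to 37; max(0, 49 - 37) = 12.
Farmer 4: others sum to 54; max(0, 49 - 54) = 0.
Total collected = 0 + 6 + 12 + 0 = 18.

18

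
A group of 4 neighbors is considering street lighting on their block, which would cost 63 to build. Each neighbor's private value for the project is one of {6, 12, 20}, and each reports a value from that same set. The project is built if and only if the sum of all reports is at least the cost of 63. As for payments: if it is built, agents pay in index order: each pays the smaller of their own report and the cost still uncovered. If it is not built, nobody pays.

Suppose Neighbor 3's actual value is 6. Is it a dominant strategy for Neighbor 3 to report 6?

Yes

Check each profile of the others' reports and compare truth against every alternative report.
Others report (12, 20, 20): truth gives 0, best alternative gives -6.
Others report (20, 12, 20): truth gives 0, best alternative gives -6.
Others report (20, 20, 12): truth gives 0, best alternative gives -6.
Others report (20, 20, 20): truth gives 0, best alternative gives -6.
Others report (6, 6, 6): truth gives 0, best alternative gives 0.
Others report (6, 6, 12): truth gives 0, best alternative gives 0.
(Remaining 21 profiles checked similarly; truth is weakly best in each.)
In every case the truthful report is at least as good as any alternative, so it is a dominant strategy.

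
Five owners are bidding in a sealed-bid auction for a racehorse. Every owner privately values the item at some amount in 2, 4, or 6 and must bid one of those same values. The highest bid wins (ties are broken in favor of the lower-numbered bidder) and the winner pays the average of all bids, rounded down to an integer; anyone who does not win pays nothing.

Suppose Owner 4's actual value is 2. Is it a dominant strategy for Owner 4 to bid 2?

Check each profile of the others' bids and compare truth against every alternative bid.
Others bid (2, 2, 2, 2): truth gives 0, best alternative gives 0.
Others bid (2, 2, 2, 4): truth gives 0, best alternative gives 0.
Others bid (2, 2, 2, 6): truth gives 0, best alternative gives 0.
Others bid (2, 2, 4, 2): truth gives 0, best alternative gives 0.
Others bid (2, 2, 4, 4): truth gives 0, best alternative gives 0.
Others bid (2, 2, 4, 6): truth gives 0, best alternative gives 0.
(Remaining 75 profiles checked similarly; truth is weakly best in each.)
In every case the truthful bid is at least as good as any alternative, so it is a dominant strategy.

Yes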